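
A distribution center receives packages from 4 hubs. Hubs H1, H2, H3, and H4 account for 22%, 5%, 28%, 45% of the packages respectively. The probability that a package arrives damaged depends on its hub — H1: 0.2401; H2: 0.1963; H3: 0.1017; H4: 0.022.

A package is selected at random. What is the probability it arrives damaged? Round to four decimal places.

P(D) ≈ 0.1010

P(D) = P(D|H1)·P(H1) + P(D|H2)·P(H2) + P(D|H3)·P(H3) + P(D|H4)·P(H4)
      = 0.2401·0.22 + 0.1963·0.05 + 0.1017·0.28 + 0.022·0.45
      = 0.052822 + 0.009815 + 0.028476 + 0.0099 = 0.101013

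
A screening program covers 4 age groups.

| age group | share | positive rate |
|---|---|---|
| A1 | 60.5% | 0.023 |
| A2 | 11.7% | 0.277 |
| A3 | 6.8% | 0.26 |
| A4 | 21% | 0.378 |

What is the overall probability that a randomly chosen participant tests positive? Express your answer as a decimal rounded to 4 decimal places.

0.1434

P(T) = P(T|A1)·P(A1) + P(T|A2)·P(A2) + P(T|A3)·P(A3) + P(T|A4)·P(A4)
      = 0.023·0.605 + 0.277·0.117 + 0.26·0.068 + 0.378·0.21
      = 0.013915 + 0.032409 + 0.01768 + 0.07938 = 0.143384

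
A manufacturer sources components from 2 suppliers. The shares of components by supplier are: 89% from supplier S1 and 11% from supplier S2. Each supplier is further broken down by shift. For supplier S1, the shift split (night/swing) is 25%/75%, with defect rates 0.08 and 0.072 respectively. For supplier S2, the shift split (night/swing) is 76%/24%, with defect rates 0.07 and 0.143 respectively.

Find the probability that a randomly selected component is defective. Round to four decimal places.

P(D|S1) = 0.25·0.08 + 0.75·0.072 = 0.02 + 0.054 = 0.074
P(D|S2) = 0.76·0.07 + 0.24·0.143 = 0.0532 + 0.03432 = 0.08752
By total probability over the outer partition,
P(D) = 0.89·0.074 + 0.11·0.08752
      = 0.06586 + 0.0096272 = 0.0754872

0.0755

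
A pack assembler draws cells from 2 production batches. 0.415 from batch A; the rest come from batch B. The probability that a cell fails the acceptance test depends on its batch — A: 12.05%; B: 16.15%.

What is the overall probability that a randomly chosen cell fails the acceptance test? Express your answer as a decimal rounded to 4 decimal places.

P(F) ≈ 0.1445

P(B) = 1 − (0.415) = 0.585.
P(F) = P(F|A)·P(A) + P(F|B)·P(B)
      = 0.1205·0.415 + 0.1615·0.585
      = 0.0500075 + 0.0944775 = 0.144485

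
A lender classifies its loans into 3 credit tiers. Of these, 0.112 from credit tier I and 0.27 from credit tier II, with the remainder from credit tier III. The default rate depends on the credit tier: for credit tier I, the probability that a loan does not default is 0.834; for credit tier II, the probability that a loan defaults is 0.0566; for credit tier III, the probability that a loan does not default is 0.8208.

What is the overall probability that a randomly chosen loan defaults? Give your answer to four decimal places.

0.1446

P(III) = 1 − (0.112 + 0.27) = 0.618.
P(D|I) = 1 − 0.834 = 0.166.
P(D|III) = 1 − 0.8208 = 0.1792.
P(D) = P(D|I)·P(I) + P(D|II)·P(II) + P(D|III)·P(III)
      = 0.166·0.112 + 0.0566·0.27 + 0.1792·0.618
      = 0.018592 + 0.015282 + 0.1107456 = 0.1446196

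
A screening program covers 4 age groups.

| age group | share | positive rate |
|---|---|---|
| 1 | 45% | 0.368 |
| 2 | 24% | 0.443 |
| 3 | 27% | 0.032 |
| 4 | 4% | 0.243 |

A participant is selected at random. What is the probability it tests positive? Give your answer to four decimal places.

0.2903

By the law of total probability,
P(T) = P(T|1)·P(1) + P(T|2)·P(2) + P(T|3)·P(3) + P(T|4)·P(4)
      = 0.368·0.45 + 0.443·0.24 + 0.032·0.27 + 0.243·0.04
      = 0.1656 + 0.10632 + 0.00864 + 0.00972 = 0.29028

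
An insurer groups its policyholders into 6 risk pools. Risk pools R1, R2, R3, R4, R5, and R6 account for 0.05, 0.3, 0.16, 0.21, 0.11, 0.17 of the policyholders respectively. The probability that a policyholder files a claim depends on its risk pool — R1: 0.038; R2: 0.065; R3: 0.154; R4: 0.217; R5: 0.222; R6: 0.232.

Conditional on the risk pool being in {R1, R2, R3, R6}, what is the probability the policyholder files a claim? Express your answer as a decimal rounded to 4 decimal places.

0.1257

Let S = {R1, R2, R3, R6}.
P(S) = 0.05 + 0.3 + 0.16 + 0.17 = 0.68.
P(C ∩ S) = 0.038·0.05 + 0.065·0.3 + 0.154·0.16 + 0.232·0.17 = 0.0019 + 0.0195 + 0.02464 + 0.03944 = 0.08548.
P(C | S) = 0.08548 / 0.68 = 0.125706…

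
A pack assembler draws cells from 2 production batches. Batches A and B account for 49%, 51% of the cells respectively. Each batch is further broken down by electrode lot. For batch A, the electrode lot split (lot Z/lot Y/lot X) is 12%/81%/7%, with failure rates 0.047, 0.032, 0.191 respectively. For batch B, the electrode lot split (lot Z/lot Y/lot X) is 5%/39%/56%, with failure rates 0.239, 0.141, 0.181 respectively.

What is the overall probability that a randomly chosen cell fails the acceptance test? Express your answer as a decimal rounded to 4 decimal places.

0.1078

P(F|A) = 0.12·0.047 + 0.81·0.032 + 0.07·0.191 = 0.00564 + 0.02592 + 0.01337 = 0.04493
P(F|B) = 0.05·0.239 + 0.39·0.141 + 0.56·0.181 = 0.01195 + 0.05499 + 0.10136 = 0.1683
Then overall,
P(F) = 0.49·0.04493 + 0.51·0.1683
      = 0.0220157 + 0.085833 = 0.1078487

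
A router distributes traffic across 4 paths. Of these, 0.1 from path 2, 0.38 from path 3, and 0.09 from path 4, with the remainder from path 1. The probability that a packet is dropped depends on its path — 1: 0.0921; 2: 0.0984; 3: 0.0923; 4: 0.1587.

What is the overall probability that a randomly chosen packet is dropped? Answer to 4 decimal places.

0.0988

P(1) = 1 − (0.1 + 0.38 + 0.09) = 0.43.
By the law of total probability,
P(L) = P(L|1)·P(1) + P(L|2)·P(2) + P(L|3)·P(3) + P(L|4)·P(4)
      = 0.0921·0.43 + 0.0984·0.1 + 0.0923·0.38 + 0.1587·0.09
      = 0.039603 + 0.00984 + 0.035074 + 0.014283 = 0.0988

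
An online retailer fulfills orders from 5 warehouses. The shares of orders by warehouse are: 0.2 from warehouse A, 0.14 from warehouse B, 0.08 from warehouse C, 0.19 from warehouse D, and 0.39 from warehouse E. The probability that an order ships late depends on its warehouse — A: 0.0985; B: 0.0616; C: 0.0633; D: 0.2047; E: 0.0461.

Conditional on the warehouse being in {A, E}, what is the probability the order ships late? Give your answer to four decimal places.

P(L|S) ≈ 0.0639

Let S = {A, E}.
P(S) = 0.2 + 0.39 = 0.59.
P(L ∩ S) = 0.0985·0.2 + 0.0461·0.39 = 0.0197 + 0.017979 = 0.037679.
P(L | S) = 0.037679 / 0.59 = 0.063863…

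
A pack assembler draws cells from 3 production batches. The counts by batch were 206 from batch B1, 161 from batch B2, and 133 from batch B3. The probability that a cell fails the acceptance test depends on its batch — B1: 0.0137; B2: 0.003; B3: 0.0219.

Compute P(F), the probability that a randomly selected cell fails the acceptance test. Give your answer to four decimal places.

P(F) ≈ 0.0124

Total: 206 + 161 + 133 = 500.
P(B1) = 206/500 = 0.412. P(B2) = 161/500 = 0.322. P(B3) = 133/500 = 0.266.
P(F) = P(F|B1)·P(B1) + P(F|B2)·P(B2) + P(F|B3)·P(B3)
      = 0.0137·0.412 + 0.003·0.322 + 0.0219·0.266
      = 0.0056444 + 0.000966 + 0.0058254 = 0.0124358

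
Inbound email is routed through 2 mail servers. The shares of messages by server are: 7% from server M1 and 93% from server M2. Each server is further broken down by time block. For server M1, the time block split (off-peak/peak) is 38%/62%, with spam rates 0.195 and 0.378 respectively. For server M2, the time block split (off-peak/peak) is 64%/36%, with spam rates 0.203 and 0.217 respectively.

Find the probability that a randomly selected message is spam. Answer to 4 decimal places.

P(S|M1) = 0.38·0.195 + 0.62·0.378 = 0.0741 + 0.23436 = 0.30846
P(S|M2) = 0.64·0.203 + 0.36·0.217 = 0.12992 + 0.07812 = 0.20804
Then overall,
P(S) = 0.07·0.30846 + 0.93·0.20804
      = 0.0215922 + 0.1934772 = 0.2150694

0.2151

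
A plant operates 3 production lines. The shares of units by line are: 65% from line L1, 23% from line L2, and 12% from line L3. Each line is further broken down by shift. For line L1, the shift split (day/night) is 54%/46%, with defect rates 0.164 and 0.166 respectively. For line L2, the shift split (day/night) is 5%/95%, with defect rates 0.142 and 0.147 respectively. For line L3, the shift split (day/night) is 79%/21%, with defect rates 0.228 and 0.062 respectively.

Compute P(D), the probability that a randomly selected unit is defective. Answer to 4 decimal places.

P(D|L1) = 0.54·0.164 + 0.46·0.166 = 0.08856 + 0.07636 = 0.16492
P(D|L2) = 0.05·0.142 + 0.95·0.147 = 0.0071 + 0.13965 = 0.14675
P(D|L3) = 0.79·0.228 + 0.21·0.062 = 0.18012 + 0.01302 = 0.19314
Then overall,
P(D) = 0.65·0.16492 + 0.23·0.14675 + 0.12·0.19314
      = 0.107198 + 0.0337525 + 0.0231768 = 0.1641273

P(D) ≈ 0.1641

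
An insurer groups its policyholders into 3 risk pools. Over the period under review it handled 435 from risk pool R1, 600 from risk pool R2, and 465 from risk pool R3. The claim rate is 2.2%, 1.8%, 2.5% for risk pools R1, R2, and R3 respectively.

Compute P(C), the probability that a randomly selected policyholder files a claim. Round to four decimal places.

P(C) ≈ 0.0213

Total: 435 + 600 + 465 = 1500.
P(R1) = 435/1500 = 0.29. P(R2) = 600/1500 = 0.4. P(R3) = 465/1500 = 0.31.
P(C) = P(C|R1)·P(R1) + P(C|R2)·P(R2) + P(C|R3)·P(R3)
      = 0.022·0.29 + 0.018·0.4 + 0.025·0.31
      = 0.00638 + 0.0072 + 0.00775 = 0.02133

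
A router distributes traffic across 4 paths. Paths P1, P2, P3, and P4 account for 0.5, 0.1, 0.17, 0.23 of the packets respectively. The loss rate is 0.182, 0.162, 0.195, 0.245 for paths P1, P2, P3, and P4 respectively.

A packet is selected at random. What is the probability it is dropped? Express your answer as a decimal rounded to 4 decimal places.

P(L) ≈ 0.1967

Using total probability over the partition,
P(L) = P(L|P1)·P(P1) + P(L|P2)·P(P2) + P(L|P3)·P(P3) + P(L|P4)·P(P4)
      = 0.182·0.5 + 0.162·0.1 + 0.195·0.17 + 0.245·0.23
      = 0.091 + 0.0162 + 0.03315 + 0.05635 = 0.1967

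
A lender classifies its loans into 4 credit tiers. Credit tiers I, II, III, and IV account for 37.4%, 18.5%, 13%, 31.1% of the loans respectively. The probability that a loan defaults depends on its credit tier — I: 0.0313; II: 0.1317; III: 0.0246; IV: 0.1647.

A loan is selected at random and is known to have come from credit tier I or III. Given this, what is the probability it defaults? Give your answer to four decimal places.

0.0296

Let S = {I, III}.
P(S) = 0.374 + 0.13 = 0.504.
P(D ∩ S) = 0.0313·0.374 + 0.0246·0.13 = 0.0117062 + 0.003198 = 0.0149042.
P(D | S) = 0.0149042 / 0.504 = 0.029572…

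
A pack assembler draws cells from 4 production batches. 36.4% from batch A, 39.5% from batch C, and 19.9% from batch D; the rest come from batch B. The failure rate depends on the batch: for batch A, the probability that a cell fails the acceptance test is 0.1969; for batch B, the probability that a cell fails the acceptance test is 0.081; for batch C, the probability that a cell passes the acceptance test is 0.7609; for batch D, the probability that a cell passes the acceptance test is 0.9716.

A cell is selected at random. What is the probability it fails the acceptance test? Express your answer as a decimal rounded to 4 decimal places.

P(F) ≈ 0.1752

P(B) = 1 − (0.364 + 0.395 + 0.199) = 0.042.
P(F|C) = 1 − 0.7609 = 0.2391.
P(F|D) = 1 − 0.9716 = 0.0284.
P(F) = P(F|A)·P(A) + P(F|B)·P(B) + P(F|C)·P(C) + P(F|D)·P(D)
      = 0.1969·0.364 + 0.081·0.042 + 0.2391·0.395 + 0.0284·0.199
      = 0.0716716 + 0.003402 + 0.0944445 + 0.0056516 = 0.1751697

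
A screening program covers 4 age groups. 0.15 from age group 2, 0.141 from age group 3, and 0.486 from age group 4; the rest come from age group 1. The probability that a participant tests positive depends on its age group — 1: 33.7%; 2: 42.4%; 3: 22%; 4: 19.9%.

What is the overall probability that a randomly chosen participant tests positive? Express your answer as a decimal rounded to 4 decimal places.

P(1) = 1 − (0.15 + 0.141 + 0.486) = 0.223.
P(T) = P(T|1)·P(1) + P(T|2)·P(2) + P(T|3)·P(3) + P(T|4)·P(4)
      = 0.337·0.223 + 0.424·0.15 + 0.22·0.141 + 0.199·0.486
      = 0.075151 + 0.0636 + 0.03102 + 0.096714 = 0.266485

P(T) ≈ 0.2665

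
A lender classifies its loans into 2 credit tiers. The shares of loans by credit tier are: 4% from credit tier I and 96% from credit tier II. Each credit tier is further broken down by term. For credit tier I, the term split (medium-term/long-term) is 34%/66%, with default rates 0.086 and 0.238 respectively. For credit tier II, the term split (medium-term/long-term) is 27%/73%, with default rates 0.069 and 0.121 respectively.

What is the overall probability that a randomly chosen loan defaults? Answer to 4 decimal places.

0.1101

P(D|I) = 0.34·0.086 + 0.66·0.238 = 0.02924 + 0.15708 = 0.18632
P(D|II) = 0.27·0.069 + 0.73·0.121 = 0.01863 + 0.08833 = 0.10696
By total probability over the outer partition,
P(D) = 0.04·0.18632 + 0.96·0.10696
      = 0.0074528 + 0.1026816 = 0.1101344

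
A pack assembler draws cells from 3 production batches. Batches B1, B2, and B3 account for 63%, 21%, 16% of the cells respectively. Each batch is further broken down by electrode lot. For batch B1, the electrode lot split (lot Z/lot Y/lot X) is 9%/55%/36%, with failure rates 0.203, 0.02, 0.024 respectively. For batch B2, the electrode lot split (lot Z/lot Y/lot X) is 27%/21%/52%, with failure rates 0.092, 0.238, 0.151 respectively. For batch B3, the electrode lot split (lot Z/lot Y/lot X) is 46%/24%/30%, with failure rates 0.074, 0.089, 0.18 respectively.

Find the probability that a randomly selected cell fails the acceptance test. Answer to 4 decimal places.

P(F|B1) = 0.09·0.203 + 0.55·0.02 + 0.36·0.024 = 0.01827 + 0.011 + 0.00864 = 0.03791
P(F|B2) = 0.27·0.092 + 0.21·0.238 + 0.52·0.151 = 0.02484 + 0.04998 + 0.07852 = 0.15334
P(F|B3) = 0.46·0.074 + 0.24·0.089 + 0.3·0.18 = 0.03404 + 0.02136 + 0.054 = 0.1094
By total probability over the outer partition,
P(F) = 0.63·0.03791 + 0.21·0.15334 + 0.16·0.1094
      = 0.0238833 + 0.0322014 + 0.017504 = 0.0735887

0.0736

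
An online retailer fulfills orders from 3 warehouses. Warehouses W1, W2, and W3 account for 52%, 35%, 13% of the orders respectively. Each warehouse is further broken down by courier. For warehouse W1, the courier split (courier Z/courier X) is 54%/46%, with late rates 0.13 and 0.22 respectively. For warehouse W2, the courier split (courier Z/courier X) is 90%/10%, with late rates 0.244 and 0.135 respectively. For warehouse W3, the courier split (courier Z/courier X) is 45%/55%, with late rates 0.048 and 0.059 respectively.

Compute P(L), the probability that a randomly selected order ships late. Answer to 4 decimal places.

P(L|W1) = 0.54·0.13 + 0.46·0.22 = 0.0702 + 0.1012 = 0.1714
P(L|W2) = 0.9·0.244 + 0.1·0.135 = 0.2196 + 0.0135 = 0.2331
P(L|W3) = 0.45·0.048 + 0.55·0.059 = 0.0216 + 0.03245 = 0.05405
By total probability over the outer partition,
P(L) = 0.52·0.1714 + 0.35·0.2331 + 0.13·0.05405
      = 0.089128 + 0.081585 + 0.0070265 = 0.1777395

0.1777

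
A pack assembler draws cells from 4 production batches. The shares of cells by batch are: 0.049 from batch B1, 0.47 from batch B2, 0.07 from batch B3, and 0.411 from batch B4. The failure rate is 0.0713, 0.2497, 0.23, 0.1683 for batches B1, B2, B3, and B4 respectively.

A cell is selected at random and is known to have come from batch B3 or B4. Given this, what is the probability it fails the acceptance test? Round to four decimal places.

P(F|S) ≈ 0.1773

Let S = {B3, B4}.
P(S) = 0.07 + 0.411 = 0.481.
P(F ∩ S) = 0.23·0.07 + 0.1683·0.411 = 0.0161 + 0.0691713 = 0.0852713.
P(F | S) = 0.0852713 / 0.481 = 0.177279…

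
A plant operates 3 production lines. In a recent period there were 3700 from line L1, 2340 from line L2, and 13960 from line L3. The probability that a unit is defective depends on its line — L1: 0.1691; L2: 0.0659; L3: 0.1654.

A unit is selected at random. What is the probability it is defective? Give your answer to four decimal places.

0.1544

Total: 3700 + 2340 + 13960 = 20000.
P(L1) = 3700/20000 = 0.185. P(L2) = 2340/20000 = 0.117. P(L3) = 13960/20000 = 0.698.
By the law of total probability,
P(D) = P(D|L1)·P(L1) + P(D|L2)·P(L2) + P(D|L3)·P(L3)
      = 0.1691·0.185 + 0.0659·0.117 + 0.1654·0.698
      = 0.0312835 + 0.0077103 + 0.1154492 = 0.154443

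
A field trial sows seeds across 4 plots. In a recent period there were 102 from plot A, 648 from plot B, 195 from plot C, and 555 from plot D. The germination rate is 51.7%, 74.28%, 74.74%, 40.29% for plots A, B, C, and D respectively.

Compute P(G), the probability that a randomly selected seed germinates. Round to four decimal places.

P(G) ≈ 0.6023

Total: 102 + 648 + 195 + 555 = 1500.
P(A) = 102/1500 = 0.068. P(B) = 648/1500 = 0.432. P(C) = 195/1500 = 0.13. P(D) = 555/1500 = 0.37.
P(G) = P(G|A)·P(A) + P(G|B)·P(B) + P(G|C)·P(C) + P(G|D)·P(D)
      = 0.517·0.068 + 0.7428·0.432 + 0.7474·0.13 + 0.4029·0.37
      = 0.035156 + 0.3208896 + 0.097162 + 0.149073 = 0.6022806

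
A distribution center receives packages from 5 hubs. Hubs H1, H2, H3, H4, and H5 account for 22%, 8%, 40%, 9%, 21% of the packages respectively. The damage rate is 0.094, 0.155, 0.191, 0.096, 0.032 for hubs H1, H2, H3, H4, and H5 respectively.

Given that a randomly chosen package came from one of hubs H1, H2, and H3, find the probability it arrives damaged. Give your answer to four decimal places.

P(D|S) ≈ 0.1564

Let S = {H1, H2, H3}.
P(S) = 0.22 + 0.08 + 0.4 = 0.7.
P(D ∩ S) = 0.094·0.22 + 0.155·0.08 + 0.191·0.4 = 0.02068 + 0.0124 + 0.0764 = 0.10948.
P(D | S) = 0.10948 / 0.7 = 0.156400…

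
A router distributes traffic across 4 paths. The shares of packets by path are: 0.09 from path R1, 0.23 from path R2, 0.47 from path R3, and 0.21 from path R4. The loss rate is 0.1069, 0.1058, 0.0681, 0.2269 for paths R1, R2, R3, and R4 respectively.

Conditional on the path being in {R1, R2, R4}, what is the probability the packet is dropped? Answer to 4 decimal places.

Let S = {R1, R2, R4}.
P(S) = 0.09 + 0.23 + 0.21 = 0.53.
P(L ∩ S) = 0.1069·0.09 + 0.1058·0.23 + 0.2269·0.21 = 0.009621 + 0.024334 + 0.047649 = 0.081604.
P(L | S) = 0.081604 / 0.53 = 0.153970…

0.1540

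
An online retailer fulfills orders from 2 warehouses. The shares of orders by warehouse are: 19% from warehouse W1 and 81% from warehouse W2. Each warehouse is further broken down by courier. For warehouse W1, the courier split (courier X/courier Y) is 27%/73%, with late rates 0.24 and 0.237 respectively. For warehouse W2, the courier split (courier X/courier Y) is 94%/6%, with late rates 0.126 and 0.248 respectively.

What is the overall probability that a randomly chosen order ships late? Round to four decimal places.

P(L) ≈ 0.1532

P(L|W1) = 0.27·0.24 + 0.73·0.237 = 0.0648 + 0.17301 = 0.23781
P(L|W2) = 0.94·0.126 + 0.06·0.248 = 0.11844 + 0.01488 = 0.13332
Then overall,
P(L) = 0.19·0.23781 + 0.81·0.13332
      = 0.0451839 + 0.1079892 = 0.1531731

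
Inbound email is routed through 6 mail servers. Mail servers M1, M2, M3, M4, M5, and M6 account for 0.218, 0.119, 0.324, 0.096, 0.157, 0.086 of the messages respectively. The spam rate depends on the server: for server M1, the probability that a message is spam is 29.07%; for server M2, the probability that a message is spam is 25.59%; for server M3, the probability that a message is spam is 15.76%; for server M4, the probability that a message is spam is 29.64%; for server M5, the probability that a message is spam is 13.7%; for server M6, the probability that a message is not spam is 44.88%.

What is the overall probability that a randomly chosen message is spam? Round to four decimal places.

P(S|M6) = 1 − 0.4488 = 0.5512.
P(S) = P(S|M1)·P(M1) + P(S|M2)·P(M2) + P(S|M3)·P(M3) + P(S|M4)·P(M4) + P(S|M5)·P(M5) + P(S|M6)·P(M6)
      = 0.2907·0.218 + 0.2559·0.119 + 0.1576·0.324 + 0.2964·0.096 + 0.137·0.157 + 0.5512·0.086
      = 0.0633726 + 0.0304521 + 0.0510624 + 0.0284544 + 0.021509 + 0.0474032 = 0.2422537

P(S) ≈ 0.2423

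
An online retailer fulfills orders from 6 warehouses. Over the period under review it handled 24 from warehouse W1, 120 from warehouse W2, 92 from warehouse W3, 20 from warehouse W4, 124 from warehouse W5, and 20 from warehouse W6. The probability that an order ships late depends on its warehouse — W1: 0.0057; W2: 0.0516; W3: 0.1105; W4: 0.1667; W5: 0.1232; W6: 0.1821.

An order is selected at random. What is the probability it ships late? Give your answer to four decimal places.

Total: 24 + 120 + 92 + 20 + 124 + 20 = 400.
P(W1) = 24/400 = 0.06. P(W2) = 120/400 = 0.3. P(W3) = 92/400 = 0.23. P(W4) = 20/400 = 0.05. P(W5) = 124/400 = 0.31. P(W6) = 20/400 = 0.05.
P(L) = P(L|W1)·P(W1) + P(L|W2)·P(W2) + P(L|W3)·P(W3) + P(L|W4)·P(W4) + P(L|W5)·P(W5) + P(L|W6)·P(W6)
      = 0.0057·0.06 + 0.0516·0.3 + 0.1105·0.23 + 0.1667·0.05 + 0.1232·0.31 + 0.1821·0.05
      = 0.000342 + 0.01548 + 0.025415 + 0.008335 + 0.038192 + 0.009105 = 0.096869

0.0969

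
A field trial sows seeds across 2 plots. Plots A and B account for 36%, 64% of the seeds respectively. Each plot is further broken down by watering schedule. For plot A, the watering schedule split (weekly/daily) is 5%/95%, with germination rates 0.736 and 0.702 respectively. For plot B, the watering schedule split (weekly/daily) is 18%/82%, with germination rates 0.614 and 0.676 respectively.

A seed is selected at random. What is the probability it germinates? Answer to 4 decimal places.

P(G|A) = 0.05·0.736 + 0.95·0.702 = 0.0368 + 0.6669 = 0.7037
P(G|B) = 0.18·0.614 + 0.82·0.676 = 0.11052 + 0.55432 = 0.66484
By total probability over the outer partition,
P(G) = 0.36·0.7037 + 0.64·0.66484
      = 0.253332 + 0.4254976 = 0.6788296

0.6788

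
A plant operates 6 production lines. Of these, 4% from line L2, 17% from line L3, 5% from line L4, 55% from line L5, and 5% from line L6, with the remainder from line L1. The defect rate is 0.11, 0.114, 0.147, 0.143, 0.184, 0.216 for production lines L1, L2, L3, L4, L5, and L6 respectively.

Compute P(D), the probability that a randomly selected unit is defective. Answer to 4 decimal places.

P(L1) = 1 − (0.04 + 0.17 + 0.05 + 0.55 + 0.05) = 0.14.
P(D) = P(D|L1)·P(L1) + P(D|L2)·P(L2) + P(D|L3)·P(L3) + P(D|L4)·P(L4) + P(D|L5)·P(L5) + P(D|L6)·P(L6)
      = 0.11·0.14 + 0.114·0.04 + 0.147·0.17 + 0.143·0.05 + 0.184·0.55 + 0.216·0.05
      = 0.0154 + 0.00456 + 0.02499 + 0.00715 + 0.1012 + 0.0108 = 0.1641

P(D) ≈ 0.1641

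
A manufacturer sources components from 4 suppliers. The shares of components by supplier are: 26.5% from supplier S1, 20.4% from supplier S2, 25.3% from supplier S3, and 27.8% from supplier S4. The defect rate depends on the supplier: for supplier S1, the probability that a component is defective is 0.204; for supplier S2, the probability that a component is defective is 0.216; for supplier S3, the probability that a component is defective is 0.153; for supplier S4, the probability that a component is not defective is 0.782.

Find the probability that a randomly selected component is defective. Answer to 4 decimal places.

P(D|S4) = 1 − 0.782 = 0.218.
P(D) = P(D|S1)·P(S1) + P(D|S2)·P(S2) + P(D|S3)·P(S3) + P(D|S4)·P(S4)
      = 0.204·0.265 + 0.216·0.204 + 0.153·0.253 + 0.218·0.278
      = 0.05406 + 0.044064 + 0.038709 + 0.060604 = 0.197437

0.1974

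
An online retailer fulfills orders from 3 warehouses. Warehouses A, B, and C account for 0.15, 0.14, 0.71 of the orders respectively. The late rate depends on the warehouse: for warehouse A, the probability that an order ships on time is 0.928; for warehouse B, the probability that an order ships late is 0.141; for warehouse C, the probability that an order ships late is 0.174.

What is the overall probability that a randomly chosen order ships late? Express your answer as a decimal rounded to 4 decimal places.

P(L) ≈ 0.1541

P(L|A) = 1 − 0.928 = 0.072.
Using total probability over the partition,
P(L) = P(L|A)·P(A) + P(L|B)·P(B) + P(L|C)·P(C)
      = 0.072·0.15 + 0.141·0.14 + 0.174·0.71
      = 0.0108 + 0.01974 + 0.12354 = 0.15408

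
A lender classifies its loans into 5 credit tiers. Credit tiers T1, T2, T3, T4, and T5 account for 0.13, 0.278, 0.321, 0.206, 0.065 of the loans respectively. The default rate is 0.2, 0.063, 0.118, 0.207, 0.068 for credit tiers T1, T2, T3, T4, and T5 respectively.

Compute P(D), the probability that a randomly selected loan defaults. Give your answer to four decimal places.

P(D) = P(D|T1)·P(T1) + P(D|T2)·P(T2) + P(D|T3)·P(T3) + P(D|T4)·P(T4) + P(D|T5)·P(T5)
      = 0.2·0.13 + 0.063·0.278 + 0.118·0.321 + 0.207·0.206 + 0.068·0.065
      = 0.026 + 0.017514 + 0.037878 + 0.042642 + 0.00442 = 0.128454

P(D) ≈ 0.1285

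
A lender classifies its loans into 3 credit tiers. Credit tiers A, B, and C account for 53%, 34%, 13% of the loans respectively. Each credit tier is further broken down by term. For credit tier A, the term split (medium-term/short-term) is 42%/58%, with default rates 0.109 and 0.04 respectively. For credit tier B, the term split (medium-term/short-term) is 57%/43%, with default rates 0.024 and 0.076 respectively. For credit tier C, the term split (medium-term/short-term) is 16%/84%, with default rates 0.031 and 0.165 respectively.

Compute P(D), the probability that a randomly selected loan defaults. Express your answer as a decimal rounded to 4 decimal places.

P(D|A) = 0.42·0.109 + 0.58·0.04 = 0.04578 + 0.0232 = 0.06898
P(D|B) = 0.57·0.024 + 0.43·0.076 = 0.01368 + 0.03268 = 0.04636
P(D|C) = 0.16·0.031 + 0.84·0.165 = 0.00496 + 0.1386 = 0.14356
By total probability over the outer partition,
P(D) = 0.53·0.06898 + 0.34·0.04636 + 0.13·0.14356
      = 0.0365594 + 0.0157624 + 0.0186628 = 0.0709846

P(D) ≈ 0.0710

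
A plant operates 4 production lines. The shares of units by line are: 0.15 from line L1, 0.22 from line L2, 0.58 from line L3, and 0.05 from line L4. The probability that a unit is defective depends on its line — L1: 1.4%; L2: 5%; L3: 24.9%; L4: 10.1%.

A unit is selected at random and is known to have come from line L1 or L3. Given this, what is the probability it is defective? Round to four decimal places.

Let S = {L1, L3}.
P(S) = 0.15 + 0.58 = 0.73.
P(D ∩ S) = 0.014·0.15 + 0.249·0.58 = 0.0021 + 0.14442 = 0.14652.
P(D | S) = 0.14652 / 0.73 = 0.200712…

0.2007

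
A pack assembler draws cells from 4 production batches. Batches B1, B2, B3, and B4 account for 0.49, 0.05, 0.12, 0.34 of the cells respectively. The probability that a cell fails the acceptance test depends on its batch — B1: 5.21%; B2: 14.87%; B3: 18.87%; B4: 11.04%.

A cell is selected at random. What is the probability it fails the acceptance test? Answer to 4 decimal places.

P(F) = P(F|B1)·P(B1) + P(F|B2)·P(B2) + P(F|B3)·P(B3) + P(F|B4)·P(B4)
      = 0.0521·0.49 + 0.1487·0.05 + 0.1887·0.12 + 0.1104·0.34
      = 0.025529 + 0.007435 + 0.022644 + 0.037536 = 0.093144

P(F) ≈ 0.0931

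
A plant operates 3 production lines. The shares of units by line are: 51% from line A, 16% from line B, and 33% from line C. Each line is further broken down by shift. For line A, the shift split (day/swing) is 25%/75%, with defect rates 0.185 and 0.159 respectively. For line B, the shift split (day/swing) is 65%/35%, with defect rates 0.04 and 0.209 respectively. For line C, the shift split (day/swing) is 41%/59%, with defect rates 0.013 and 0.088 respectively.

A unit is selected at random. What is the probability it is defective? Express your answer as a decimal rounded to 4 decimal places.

P(D|A) = 0.25·0.185 + 0.75·0.159 = 0.04625 + 0.11925 = 0.1655
P(D|B) = 0.65·0.04 + 0.35·0.209 = 0.026 + 0.07315 = 0.09915
P(D|C) = 0.41·0.013 + 0.59·0.088 = 0.00533 + 0.05192 = 0.05725
By total probability over the outer partition,
P(D) = 0.51·0.1655 + 0.16·0.09915 + 0.33·0.05725
      = 0.084405 + 0.015864 + 0.0188925 = 0.1191615

0.1192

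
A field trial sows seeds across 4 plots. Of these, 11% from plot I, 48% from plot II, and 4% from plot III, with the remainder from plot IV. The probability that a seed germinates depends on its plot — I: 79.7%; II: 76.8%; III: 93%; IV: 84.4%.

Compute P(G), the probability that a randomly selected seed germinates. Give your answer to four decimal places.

0.8058

P(IV) = 1 − (0.11 + 0.48 + 0.04) = 0.37.
P(G) = P(G|I)·P(I) + P(G|II)·P(II) + P(G|III)·P(III) + P(G|IV)·P(IV)
      = 0.797·0.11 + 0.768·0.48 + 0.93·0.04 + 0.844·0.37
      = 0.08767 + 0.36864 + 0.0372 + 0.31228 = 0.80579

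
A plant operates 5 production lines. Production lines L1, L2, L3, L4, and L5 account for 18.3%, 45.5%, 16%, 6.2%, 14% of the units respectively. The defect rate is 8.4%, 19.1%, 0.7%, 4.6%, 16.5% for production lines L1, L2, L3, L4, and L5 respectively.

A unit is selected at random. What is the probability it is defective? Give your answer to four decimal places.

P(D) = P(D|L1)·P(L1) + P(D|L2)·P(L2) + P(D|L3)·P(L3) + P(D|L4)·P(L4) + P(D|L5)·P(L5)
      = 0.084·0.183 + 0.191·0.455 + 0.007·0.16 + 0.046·0.062 + 0.165·0.14
      = 0.015372 + 0.086905 + 0.00112 + 0.002852 + 0.0231 = 0.129349

P(D) ≈ 0.1293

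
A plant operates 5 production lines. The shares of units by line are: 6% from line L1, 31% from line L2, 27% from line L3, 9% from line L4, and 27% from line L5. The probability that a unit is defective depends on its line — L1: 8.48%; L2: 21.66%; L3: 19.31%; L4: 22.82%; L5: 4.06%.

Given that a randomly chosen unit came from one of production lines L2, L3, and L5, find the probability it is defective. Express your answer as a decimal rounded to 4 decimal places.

0.1532

Let S = {L2, L3, L5}.
P(S) = 0.31 + 0.27 + 0.27 = 0.85.
P(D ∩ S) = 0.2166·0.31 + 0.1931·0.27 + 0.0406·0.27 = 0.067146 + 0.052137 + 0.010962 = 0.130245.
P(D | S) = 0.130245 / 0.85 = 0.153229…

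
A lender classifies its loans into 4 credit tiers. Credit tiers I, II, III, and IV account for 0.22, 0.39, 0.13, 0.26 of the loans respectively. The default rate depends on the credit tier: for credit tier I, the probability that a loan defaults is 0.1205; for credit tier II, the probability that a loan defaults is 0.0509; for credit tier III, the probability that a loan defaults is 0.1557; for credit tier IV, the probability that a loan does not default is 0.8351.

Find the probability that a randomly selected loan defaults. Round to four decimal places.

P(D) ≈ 0.1095

P(D|IV) = 1 − 0.8351 = 0.1649.
P(D) = P(D|I)·P(I) + P(D|II)·P(II) + P(D|III)·P(III) + P(D|IV)·P(IV)
      = 0.1205·0.22 + 0.0509·0.39 + 0.1557·0.13 + 0.1649·0.26
      = 0.02651 + 0.019851 + 0.020241 + 0.042874 = 0.109476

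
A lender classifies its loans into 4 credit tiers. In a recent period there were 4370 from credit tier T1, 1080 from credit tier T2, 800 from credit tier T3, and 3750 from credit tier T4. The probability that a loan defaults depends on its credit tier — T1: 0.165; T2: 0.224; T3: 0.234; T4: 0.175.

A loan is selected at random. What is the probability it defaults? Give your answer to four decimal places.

Total: 4370 + 1080 + 800 + 3750 = 10000.
P(T1) = 4370/10000 = 0.437. P(T2) = 1080/10000 = 0.108. P(T3) = 800/10000 = 0.08. P(T4) = 3750/10000 = 0.375.
P(D) = P(D|T1)·P(T1) + P(D|T2)·P(T2) + P(D|T3)·P(T3) + P(D|T4)·P(T4)
      = 0.165·0.437 + 0.224·0.108 + 0.234·0.08 + 0.175·0.375
      = 0.072105 + 0.024192 + 0.01872 + 0.065625 = 0.180642

P(D) ≈ 0.1806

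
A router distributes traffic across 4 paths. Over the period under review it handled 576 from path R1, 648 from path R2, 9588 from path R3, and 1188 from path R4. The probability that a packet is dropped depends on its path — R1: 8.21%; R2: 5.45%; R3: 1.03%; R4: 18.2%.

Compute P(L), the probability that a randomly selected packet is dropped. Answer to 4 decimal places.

P(L) ≈ 0.0331

Total: 576 + 648 + 9588 + 1188 = 12000.
P(R1) = 576/12000 = 0.048. P(R2) = 648/12000 = 0.054. P(R3) = 9588/12000 = 0.799. P(R4) = 1188/12000 = 0.099.
Using total probability over the partition,
P(L) = P(L|R1)·P(R1) + P(L|R2)·P(R2) + P(L|R3)·P(R3) + P(L|R4)·P(R4)
      = 0.0821·0.048 + 0.0545·0.054 + 0.0103·0.799 + 0.182·0.099
      = 0.0039408 + 0.002943 + 0.0082297 + 0.018018 = 0.0331315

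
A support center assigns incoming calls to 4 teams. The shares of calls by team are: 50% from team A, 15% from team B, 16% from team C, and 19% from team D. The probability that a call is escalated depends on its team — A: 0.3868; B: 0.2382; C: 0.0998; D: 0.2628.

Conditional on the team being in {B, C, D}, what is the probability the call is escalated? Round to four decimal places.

Let S = {B, C, D}.
P(S) = 0.15 + 0.16 + 0.19 = 0.5.
P(E ∩ S) = 0.2382·0.15 + 0.0998·0.16 + 0.2628·0.19 = 0.03573 + 0.015968 + 0.049932 = 0.10163.
P(E | S) = 0.10163 / 0.5 = 0.203260…

P(E|S) ≈ 0.2033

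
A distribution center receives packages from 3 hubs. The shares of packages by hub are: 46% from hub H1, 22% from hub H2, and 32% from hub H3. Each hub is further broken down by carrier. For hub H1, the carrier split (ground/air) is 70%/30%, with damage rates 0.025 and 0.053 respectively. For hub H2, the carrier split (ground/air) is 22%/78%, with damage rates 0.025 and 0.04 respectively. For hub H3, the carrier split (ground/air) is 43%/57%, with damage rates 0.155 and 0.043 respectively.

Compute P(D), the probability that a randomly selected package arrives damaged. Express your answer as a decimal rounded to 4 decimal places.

0.0526

P(D|H1) = 0.7·0.025 + 0.3·0.053 = 0.0175 + 0.0159 = 0.0334
P(D|H2) = 0.22·0.025 + 0.78·0.04 = 0.0055 + 0.0312 = 0.0367
P(D|H3) = 0.43·0.155 + 0.57·0.043 = 0.06665 + 0.02451 = 0.09116
Then overall,
P(D) = 0.46·0.0334 + 0.22·0.0367 + 0.32·0.09116
      = 0.015364 + 0.008074 + 0.0291712 = 0.0526092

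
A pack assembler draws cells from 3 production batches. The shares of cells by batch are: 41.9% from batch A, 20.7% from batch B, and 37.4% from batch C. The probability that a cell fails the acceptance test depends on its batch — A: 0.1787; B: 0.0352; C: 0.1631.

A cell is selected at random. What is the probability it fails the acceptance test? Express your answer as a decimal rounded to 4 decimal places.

By the law of total probability,
P(F) = P(F|A)·P(A) + P(F|B)·P(B) + P(F|C)·P(C)
      = 0.1787·0.419 + 0.0352·0.207 + 0.1631·0.374
      = 0.0748753 + 0.0072864 + 0.0609994 = 0.1431611

0.1432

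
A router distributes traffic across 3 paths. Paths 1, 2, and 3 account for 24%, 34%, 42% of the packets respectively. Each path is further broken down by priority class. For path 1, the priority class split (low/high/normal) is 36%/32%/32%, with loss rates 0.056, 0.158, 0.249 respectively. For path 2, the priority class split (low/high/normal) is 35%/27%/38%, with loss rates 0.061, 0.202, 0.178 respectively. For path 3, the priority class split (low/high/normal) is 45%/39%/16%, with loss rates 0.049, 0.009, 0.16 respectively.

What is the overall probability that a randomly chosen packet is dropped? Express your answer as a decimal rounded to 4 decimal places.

P(L|1) = 0.36·0.056 + 0.32·0.158 + 0.32·0.249 = 0.02016 + 0.05056 + 0.07968 = 0.1504
P(L|2) = 0.35·0.061 + 0.27·0.202 + 0.38·0.178 = 0.02135 + 0.05454 + 0.06764 = 0.14353
P(L|3) = 0.45·0.049 + 0.39·0.009 + 0.16·0.16 = 0.02205 + 0.00351 + 0.0256 = 0.05116
Then overall,
P(L) = 0.24·0.1504 + 0.34·0.14353 + 0.42·0.05116
      = 0.036096 + 0.0488002 + 0.0214872 = 0.1063834

P(L) ≈ 0.1064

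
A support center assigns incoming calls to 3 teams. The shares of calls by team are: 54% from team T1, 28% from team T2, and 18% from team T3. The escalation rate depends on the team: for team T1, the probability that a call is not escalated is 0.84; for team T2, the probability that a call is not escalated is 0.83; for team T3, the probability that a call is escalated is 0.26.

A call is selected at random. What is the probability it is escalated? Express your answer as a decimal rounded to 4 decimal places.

P(E|T1) = 1 − 0.84 = 0.16.
P(E|T2) = 1 − 0.83 = 0.17.
P(E) = P(E|T1)·P(T1) + P(E|T2)·P(T2) + P(E|T3)·P(T3)
      = 0.16·0.54 + 0.17·0.28 + 0.26·0.18
      = 0.0864 + 0.0476 + 0.0468 = 0.1808

0.1808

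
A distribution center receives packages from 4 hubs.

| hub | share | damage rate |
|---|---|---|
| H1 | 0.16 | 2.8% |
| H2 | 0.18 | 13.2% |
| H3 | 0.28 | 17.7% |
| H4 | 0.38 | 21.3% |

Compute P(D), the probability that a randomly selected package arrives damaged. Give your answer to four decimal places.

By the law of total probability,
P(D) = P(D|H1)·P(H1) + P(D|H2)·P(H2) + P(D|H3)·P(H3) + P(D|H4)·P(H4)
      = 0.028·0.16 + 0.132·0.18 + 0.177·0.28 + 0.213·0.38
      = 0.00448 + 0.02376 + 0.04956 + 0.08094 = 0.15874

P(D) ≈ 0.1587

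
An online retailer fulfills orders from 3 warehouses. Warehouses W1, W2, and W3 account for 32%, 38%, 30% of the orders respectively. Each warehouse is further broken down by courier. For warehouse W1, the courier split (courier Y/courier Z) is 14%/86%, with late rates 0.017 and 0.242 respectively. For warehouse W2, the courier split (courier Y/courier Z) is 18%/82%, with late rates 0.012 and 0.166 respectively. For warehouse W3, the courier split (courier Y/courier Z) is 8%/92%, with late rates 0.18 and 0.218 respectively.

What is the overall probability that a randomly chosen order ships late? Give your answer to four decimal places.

P(L|W1) = 0.14·0.017 + 0.86·0.242 = 0.00238 + 0.20812 = 0.2105
P(L|W2) = 0.18·0.012 + 0.82·0.166 = 0.00216 + 0.13612 = 0.13828
P(L|W3) = 0.08·0.18 + 0.92·0.218 = 0.0144 + 0.20056 = 0.21496
Then overall,
P(L) = 0.32·0.2105 + 0.38·0.13828 + 0.3·0.21496
      = 0.06736 + 0.0525464 + 0.064488 = 0.1843944

P(L) ≈ 0.1844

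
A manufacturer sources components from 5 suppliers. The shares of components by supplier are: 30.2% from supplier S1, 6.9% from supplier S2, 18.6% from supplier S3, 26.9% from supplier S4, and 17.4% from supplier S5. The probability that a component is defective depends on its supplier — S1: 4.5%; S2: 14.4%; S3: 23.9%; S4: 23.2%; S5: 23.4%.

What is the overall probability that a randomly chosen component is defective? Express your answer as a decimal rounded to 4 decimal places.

0.1711

P(D) = P(D|S1)·P(S1) + P(D|S2)·P(S2) + P(D|S3)·P(S3) + P(D|S4)·P(S4) + P(D|S5)·P(S5)
      = 0.045·0.302 + 0.144·0.069 + 0.239·0.186 + 0.232·0.269 + 0.234·0.174
      = 0.01359 + 0.009936 + 0.044454 + 0.062408 + 0.040716 = 0.171104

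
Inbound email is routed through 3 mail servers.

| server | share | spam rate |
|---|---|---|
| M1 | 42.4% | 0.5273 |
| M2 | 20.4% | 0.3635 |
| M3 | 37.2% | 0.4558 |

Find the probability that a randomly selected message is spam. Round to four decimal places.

P(S) = P(S|M1)·P(M1) + P(S|M2)·P(M2) + P(S|M3)·P(M3)
      = 0.5273·0.424 + 0.3635·0.204 + 0.4558·0.372
      = 0.2235752 + 0.074154 + 0.1695576 = 0.4672868

P(S) ≈ 0.4673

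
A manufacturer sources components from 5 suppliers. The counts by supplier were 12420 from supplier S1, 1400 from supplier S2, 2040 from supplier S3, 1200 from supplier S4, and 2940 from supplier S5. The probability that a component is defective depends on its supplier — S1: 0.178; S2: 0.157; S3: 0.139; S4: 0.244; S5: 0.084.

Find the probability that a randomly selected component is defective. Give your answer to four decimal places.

0.1627

Total: 12420 + 1400 + 2040 + 1200 + 2940 = 20000.
P(S1) = 12420/20000 = 0.621. P(S2) = 1400/20000 = 0.07. P(S3) = 2040/20000 = 0.102. P(S4) = 1200/20000 = 0.06. P(S5) = 2940/20000 = 0.147.
P(D) = P(D|S1)·P(S1) + P(D|S2)·P(S2) + P(D|S3)·P(S3) + P(D|S4)·P(S4) + P(D|S5)·P(S5)
      = 0.178·0.621 + 0.157·0.07 + 0.139·0.102 + 0.244·0.06 + 0.084·0.147
      = 0.110538 + 0.01099 + 0.014178 + 0.01464 + 0.012348 = 0.162694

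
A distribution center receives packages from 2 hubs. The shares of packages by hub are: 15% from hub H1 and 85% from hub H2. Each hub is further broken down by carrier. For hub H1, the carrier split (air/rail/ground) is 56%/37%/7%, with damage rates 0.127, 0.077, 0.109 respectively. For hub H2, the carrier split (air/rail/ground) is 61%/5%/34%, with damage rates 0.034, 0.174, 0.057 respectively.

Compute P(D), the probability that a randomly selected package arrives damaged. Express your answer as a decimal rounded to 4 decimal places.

P(D|H1) = 0.56·0.127 + 0.37·0.077 + 0.07·0.109 = 0.07112 + 0.02849 + 0.00763 = 0.10724
P(D|H2) = 0.61·0.034 + 0.05·0.174 + 0.34·0.057 = 0.02074 + 0.0087 + 0.01938 = 0.04882
Then overall,
P(D) = 0.15·0.10724 + 0.85·0.04882
      = 0.016086 + 0.041497 = 0.057583

0.0576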